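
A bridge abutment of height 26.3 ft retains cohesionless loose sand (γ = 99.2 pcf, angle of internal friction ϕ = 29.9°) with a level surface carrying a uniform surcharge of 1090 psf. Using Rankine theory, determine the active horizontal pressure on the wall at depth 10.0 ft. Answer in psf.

K_a = (1 − sin φ)/(1 + sin φ) = 0.3347.
σ_v = γz + q = 99.2 × 10.0 + 1090 = 2082 psf.
σ_h = K_a σ_v = 0.3347 × 2082 = 696.8 psf.

697 psf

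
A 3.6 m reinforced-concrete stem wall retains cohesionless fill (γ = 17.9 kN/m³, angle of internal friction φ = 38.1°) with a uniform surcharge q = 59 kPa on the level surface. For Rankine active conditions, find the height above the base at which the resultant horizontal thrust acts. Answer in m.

1.59 m

K_a = 0.2368.
Triangular part P₁ = ½K_aγH² = 27.47 at H/3 = 1.200 m; rectangular part P₂ = K_a q H = 50.30 at H/2 = 1.800 m.
ȳ = (P₁·1.200 + P₂·1.800)/(P₁+P₂) = 1.588 m.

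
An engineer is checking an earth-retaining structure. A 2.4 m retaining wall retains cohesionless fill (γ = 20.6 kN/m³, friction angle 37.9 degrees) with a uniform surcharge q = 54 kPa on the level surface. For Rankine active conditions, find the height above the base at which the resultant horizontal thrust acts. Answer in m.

K_a = 0.2389.
Triangular part P₁ = ½K_aγH² = 14.18 at H/3 = 0.8000 m; rectangular part P₂ = K_a q H = 30.97 at H/2 = 1.200 m.
ȳ = (P₁·0.8000 + P₂·1.200)/(P₁+P₂) = 1.074 m.

1.07 m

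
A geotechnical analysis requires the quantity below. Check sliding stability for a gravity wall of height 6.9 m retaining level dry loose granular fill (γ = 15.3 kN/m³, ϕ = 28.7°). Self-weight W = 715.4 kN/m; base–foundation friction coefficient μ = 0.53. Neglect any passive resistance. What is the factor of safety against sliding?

K_a = tan²(45° − 28.7°/2) = 0.3511.
P_a = ½K_aγH² = 0.5×0.3511×15.3×6.9² = 127.9 kN/m, acting at H/3 = 2.300 m above the base.
FS_sliding = μW / P_a = 0.53×715.4 / 127.9 = 2.965.

2.96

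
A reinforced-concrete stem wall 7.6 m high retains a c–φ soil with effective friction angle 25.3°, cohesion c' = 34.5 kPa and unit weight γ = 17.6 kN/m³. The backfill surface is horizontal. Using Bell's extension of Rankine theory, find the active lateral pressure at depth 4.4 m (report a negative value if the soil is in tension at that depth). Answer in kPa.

K_a = (1 − sin φ)/(1 + sin φ) = 0.4012.
σ_a = K_a γ z − 2c√K_a = 0.4012×17.6×4.4 − 2×34.5×0.6334 = -12.64 kPa.

-12.6 kPa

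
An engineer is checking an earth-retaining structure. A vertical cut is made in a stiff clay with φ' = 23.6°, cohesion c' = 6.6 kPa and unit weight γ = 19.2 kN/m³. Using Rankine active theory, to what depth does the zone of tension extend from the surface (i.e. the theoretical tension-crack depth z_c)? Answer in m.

1.05 m

K_a = tan²(45° − 23.6°/2) = 0.4282; √K_a = 0.6544.
The active pressure is zero where K_a γ z = 2c√K_a, so z_c = 2c/(γ√K_a) = 2×6.6/(19.2×0.6544) = 1.051 m.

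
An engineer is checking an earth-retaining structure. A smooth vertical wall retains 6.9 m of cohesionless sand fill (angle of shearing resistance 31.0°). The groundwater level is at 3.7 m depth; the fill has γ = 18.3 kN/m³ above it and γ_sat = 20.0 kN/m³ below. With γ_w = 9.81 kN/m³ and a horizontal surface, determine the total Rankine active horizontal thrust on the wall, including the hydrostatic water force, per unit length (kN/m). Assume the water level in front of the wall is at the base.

K_a = tan²(45° − φ/2) = 0.3201.
γ' = 20.0 − 9.81 = 10.19 kN/m³. Depth below WT = 3.2 m.
σ'_h at WT = K_a γ d_w = 21.67 kPa; at base = 21.67 + K_a γ' × 3.2 = 32.11 kPa.
P₁ (0–3.7 m) = ½×21.67×3.7 = 40.10. P₂ (3.7–6.9 m) = ½(21.67+32.11)×3.2 = 86.06.
P_w = ½ γ_w h₂² = 0.5×9.81×3.2² = 50.23. Total = 40.10+86.06+50.23 = 176.4 kN/m.

176 kN/m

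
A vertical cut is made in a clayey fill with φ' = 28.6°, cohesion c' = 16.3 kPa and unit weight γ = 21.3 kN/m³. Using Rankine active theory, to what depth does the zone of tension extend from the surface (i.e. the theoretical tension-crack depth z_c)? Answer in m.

2.58 m

K_a = tan²(45° − 28.6°/2) = 0.3525; √K_a = 0.5938.
The active pressure is zero where K_a γ z = 2c√K_a, so z_c = 2c/(γ√K_a) = 2×16.3/(21.3×0.5938) = 2.578 m.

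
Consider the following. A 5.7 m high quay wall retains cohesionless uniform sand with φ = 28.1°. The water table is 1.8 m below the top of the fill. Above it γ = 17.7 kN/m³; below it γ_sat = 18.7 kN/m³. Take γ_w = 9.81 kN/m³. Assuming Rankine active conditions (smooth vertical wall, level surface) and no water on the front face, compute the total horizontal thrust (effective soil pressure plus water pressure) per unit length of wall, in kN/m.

154 kN/m

K_a = tan²(45° − φ/2) = 0.3596.
γ' = 18.7 − 9.81 = 8.890 kN/m³. Depth below WT = 3.9 m.
σ'_h at WT = K_a γ d_w = 11.46 kPa; at base = 11.46 + K_a γ' × 3.9 = 23.93 kPa.
P₁ (0–1.8 m) = ½×11.46×1.8 = 10.31. P₂ (1.8–5.7 m) = ½(11.46+23.93)×3.9 = 69.00.
P_w = ½ γ_w h₂² = 0.5×9.81×3.9² = 74.61. Total = 10.31+69.00+74.61 = 153.9 kN/m.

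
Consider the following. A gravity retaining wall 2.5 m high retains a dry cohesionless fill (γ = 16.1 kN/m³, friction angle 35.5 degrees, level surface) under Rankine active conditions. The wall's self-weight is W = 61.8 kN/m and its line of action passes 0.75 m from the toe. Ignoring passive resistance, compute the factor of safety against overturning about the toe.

4.17

K_a = tan²(45° − 35.5°/2) = 0.2653.
P_a = ½K_aγH² = 0.5×0.2653×16.1×2.5² = 13.35 kN/m, acting at H/3 = 0.8333 m above the base.
Overturning moment M_o = P_a × H/3 = 13.35 × 0.8333 = 11.12.
Resisting moment M_r = W × 0.75 = 61.8 × 0.75 = 46.35.
FS_overturning = M_r/M_o = 46.35/11.12 = 4.168.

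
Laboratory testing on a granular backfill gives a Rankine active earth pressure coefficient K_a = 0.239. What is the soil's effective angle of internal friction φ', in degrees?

K_a = tan²(45° − φ/2) ⇒ 45° − φ/2 = arctan(√0.239) = 26.05°.
φ = 2(45° − 26.05°) = 37.89°.

37.9°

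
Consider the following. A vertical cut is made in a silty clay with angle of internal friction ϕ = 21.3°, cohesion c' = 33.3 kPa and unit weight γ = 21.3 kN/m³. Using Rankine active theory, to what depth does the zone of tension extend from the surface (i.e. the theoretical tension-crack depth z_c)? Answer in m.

4.58 m

K_a = tan²(45° − 21.3°/2) = 0.4671; √K_a = 0.6834.
The active pressure is zero where K_a γ z = 2c√K_a, so z_c = 2c/(γ√K_a) = 2×33.3/(21.3×0.6834) = 4.575 m.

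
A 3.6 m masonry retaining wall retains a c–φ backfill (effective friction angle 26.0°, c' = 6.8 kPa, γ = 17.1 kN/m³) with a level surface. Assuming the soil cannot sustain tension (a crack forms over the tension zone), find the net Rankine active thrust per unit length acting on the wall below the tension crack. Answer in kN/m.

K_a = 0.3905; √K_a = 0.6249.
Tension-crack depth z_c = 2c/(γ√K_a) = 2×6.8/(17.1×0.6249) = 1.273 m.
σ_a at base = K_a γ H − 2c√K_a = 0.3905×17.1×3.6 − 2×6.8×0.6249 = 15.54 kPa.
P_a = ½ × 15.54 × (H − z_c) = 0.5×15.54×2.327 = 18.08 kN/m.

18.1 kN/m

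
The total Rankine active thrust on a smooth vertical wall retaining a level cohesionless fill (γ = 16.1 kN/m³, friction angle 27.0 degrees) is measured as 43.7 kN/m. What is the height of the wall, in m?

K_a = 0.3755. P_a = ½ K_a γ H² ⇒ H = √(2P_a/(K_a γ)).
H = √(2×43.7/(0.3755×16.1)) = 3.802 m.

3.80 m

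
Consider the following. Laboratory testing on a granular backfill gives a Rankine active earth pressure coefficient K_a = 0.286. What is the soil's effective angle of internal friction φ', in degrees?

K_a = tan²(45° − φ/2) ⇒ 45° − φ/2 = arctan(√0.286) = 28.14°.
φ = 2(45° − 28.14°) = 33.73°.

33.7°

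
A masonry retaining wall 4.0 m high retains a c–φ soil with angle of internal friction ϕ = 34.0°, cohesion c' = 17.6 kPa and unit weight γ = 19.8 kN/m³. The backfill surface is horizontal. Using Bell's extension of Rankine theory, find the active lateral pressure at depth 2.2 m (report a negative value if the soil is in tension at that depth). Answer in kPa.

-6.40 kPa

K_a = (1 − sin φ)/(1 + sin φ) = 0.2827.
σ_a = K_a γ z − 2c√K_a = 0.2827×19.8×2.2 − 2×17.6×0.5317 = -6.401 kPa.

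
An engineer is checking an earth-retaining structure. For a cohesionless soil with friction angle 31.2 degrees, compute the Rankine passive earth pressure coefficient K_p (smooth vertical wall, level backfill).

K_p = (1 + sin φ)/(1 − sin φ) = tan²(45° + 31.2°/2) = 3.150.

3.15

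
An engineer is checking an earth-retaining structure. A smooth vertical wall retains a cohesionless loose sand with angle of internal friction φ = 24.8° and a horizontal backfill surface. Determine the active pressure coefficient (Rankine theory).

0.409

K_a = tan²(45° − φ/2) = tan²(32.60°) = 0.4090.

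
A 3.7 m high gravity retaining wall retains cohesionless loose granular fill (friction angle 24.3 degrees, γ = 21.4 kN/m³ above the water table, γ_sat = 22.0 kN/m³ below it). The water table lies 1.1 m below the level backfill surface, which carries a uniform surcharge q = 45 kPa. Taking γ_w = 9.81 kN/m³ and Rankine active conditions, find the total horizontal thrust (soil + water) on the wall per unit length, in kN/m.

151 kN/m

K_a = tan²(45° − φ/2) = 0.4169.
γ' = 22.0 − 9.81 = 12.19 kN/m³. h₂ = H − d_w = 2.6 m.
σ'_h: at surface K_a·q = 18.76; at WT K_a(q+γd_w) = 28.58; at base K_a(q+γd_w+γ'h₂) = 41.79 kPa.
P₁ = ½(18.76+28.58)×1.1 = 26.04; P₂ = ½(28.58+41.79)×2.6 = 91.47; P_w = ½γ_w h₂² = 33.16.
Total = 26.04+91.47+33.16 = 150.7 kN/m.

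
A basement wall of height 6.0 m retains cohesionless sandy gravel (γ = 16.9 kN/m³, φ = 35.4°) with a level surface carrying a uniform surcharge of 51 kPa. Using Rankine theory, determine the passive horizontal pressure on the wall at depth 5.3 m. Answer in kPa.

528 kPa

K_p = (1 + sin φ)/(1 − sin φ) = 3.754.
σ_v = γz + q = 16.9 × 5.3 + 51 = 140.6 kPa.
σ_h = K_p σ_v = 3.754 × 140.6 = 527.7 kPa.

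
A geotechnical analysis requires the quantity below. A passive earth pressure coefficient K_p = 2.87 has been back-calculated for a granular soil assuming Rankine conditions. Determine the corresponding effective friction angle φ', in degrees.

28.9°

K_p = (1+sin φ)/(1−sin φ) ⇒ sin φ = (K_p − 1)/(K_p + 1) = 0.4832.
φ = arcsin(0.4832) = 28.89°.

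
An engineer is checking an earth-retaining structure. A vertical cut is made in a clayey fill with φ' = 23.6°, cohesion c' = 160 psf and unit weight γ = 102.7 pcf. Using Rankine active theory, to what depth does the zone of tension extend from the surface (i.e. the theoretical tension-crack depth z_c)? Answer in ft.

K_a = tan²(45° − 23.6°/2) = 0.4282; √K_a = 0.6544.
The active pressure is zero where K_a γ z = 2c√K_a, so z_c = 2c/(γ√K_a) = 2×160/(102.7×0.6544) = 4.762 ft.

4.76 ft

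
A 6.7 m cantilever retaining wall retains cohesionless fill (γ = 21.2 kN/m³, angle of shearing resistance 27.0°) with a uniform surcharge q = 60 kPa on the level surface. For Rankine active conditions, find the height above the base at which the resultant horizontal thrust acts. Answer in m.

K_a = 0.3755.
Triangular part P₁ = ½K_aγH² = 178.7 at H/3 = 2.233 m; rectangular part P₂ = K_a q H = 151.0 at H/2 = 3.350 m.
ȳ = (P₁·2.233 + P₂·3.350)/(P₁+P₂) = 2.745 m.

2.74 m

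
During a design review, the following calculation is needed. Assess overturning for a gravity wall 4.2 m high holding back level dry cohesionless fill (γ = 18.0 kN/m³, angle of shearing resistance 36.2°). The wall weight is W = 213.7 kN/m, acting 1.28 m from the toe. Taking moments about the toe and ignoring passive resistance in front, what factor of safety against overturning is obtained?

K_a = tan²(45° − 36.2°/2) = 0.2574.
P_a = ½K_aγH² = 0.5×0.2574×18.0×4.2² = 40.86 kN/m, acting at H/3 = 1.400 m above the base.
Overturning moment M_o = P_a × H/3 = 40.86 × 1.400 = 57.21.
Resisting moment M_r = W × 1.28 = 213.7 × 1.28 = 273.5.
FS_overturning = M_r/M_o = 273.5/57.21 = 4.782.

4.78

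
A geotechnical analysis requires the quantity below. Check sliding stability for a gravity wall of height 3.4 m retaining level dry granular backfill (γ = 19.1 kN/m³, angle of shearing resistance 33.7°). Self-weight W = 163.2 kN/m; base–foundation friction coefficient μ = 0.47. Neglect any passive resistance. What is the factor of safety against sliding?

2.43

K_a = tan²(45° − 33.7°/2) = 0.2863.
P_a = ½K_aγH² = 0.5×0.2863×19.1×3.4² = 31.61 kN/m, acting at H/3 = 1.133 m above the base.
FS_sliding = μW / P_a = 0.47×163.2 / 31.61 = 2.427.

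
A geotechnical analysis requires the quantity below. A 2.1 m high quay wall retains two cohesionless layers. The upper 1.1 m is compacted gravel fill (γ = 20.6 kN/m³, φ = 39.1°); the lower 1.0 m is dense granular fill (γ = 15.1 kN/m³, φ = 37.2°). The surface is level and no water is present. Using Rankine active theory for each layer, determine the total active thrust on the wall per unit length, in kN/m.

10.3 kN/m

K_a1 = tan²(45°−39.1°/2) = 0.2265; K_a2 = tan²(45°−37.2°/2) = 0.2464.
Layer 1: σ at base = K_a1 γ₁ h₁ = 5.132 kPa; P₁ = ½×5.132×1.1 = 2.823.
Layer 2: σ_v at top = γ₁h₁ = 22.66; σ_h top = K_a2×22.66 = 5.584; σ_h base = K_a2×(22.66+15.1×1.0) = 9.305.
P₂ = ½(5.584+9.305)×1.0 = 7.444. Total P_a = 2.823+7.444 = 10.27 kN/m.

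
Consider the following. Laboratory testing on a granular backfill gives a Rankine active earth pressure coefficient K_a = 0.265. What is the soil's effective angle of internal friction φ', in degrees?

K_a = tan²(45° − φ/2) ⇒ 45° − φ/2 = arctan(√0.265) = 27.24°.
φ = 2(45° − 27.24°) = 35.52°.

35.5°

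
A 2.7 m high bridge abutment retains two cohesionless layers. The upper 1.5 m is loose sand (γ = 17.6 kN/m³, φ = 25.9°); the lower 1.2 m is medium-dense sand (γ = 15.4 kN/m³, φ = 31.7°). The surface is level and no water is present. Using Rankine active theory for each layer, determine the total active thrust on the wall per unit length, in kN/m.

21.1 kN/m

K_a1 = tan²(45°−25.9°/2) = 0.3920; K_a2 = tan²(45°−31.7°/2) = 0.3111.
Layer 1: σ at base = K_a1 γ₁ h₁ = 10.35 kPa; P₁ = ½×10.35×1.5 = 7.761.
Layer 2: σ_v at top = γ₁h₁ = 26.40; σ_h top = K_a2×26.40 = 8.212; σ_h base = K_a2×(26.40+15.4×1.2) = 13.96.
P₂ = ½(8.212+13.96)×1.2 = 13.30. Total P_a = 7.761+13.30 = 21.07 kN/m.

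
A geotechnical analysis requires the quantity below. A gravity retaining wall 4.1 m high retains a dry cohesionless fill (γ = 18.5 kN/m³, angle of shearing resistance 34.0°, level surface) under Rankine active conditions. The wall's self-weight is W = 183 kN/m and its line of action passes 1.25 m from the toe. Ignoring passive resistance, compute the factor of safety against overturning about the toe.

K_a = tan²(45° − 34.0°/2) = 0.2827.
P_a = ½K_aγH² = 0.5×0.2827×18.5×4.1² = 43.96 kN/m, acting at H/3 = 1.367 m above the base.
Overturning moment M_o = P_a × H/3 = 43.96 × 1.367 = 60.08.
Resisting moment M_r = W × 1.25 = 183 × 1.25 = 228.8.
FS_overturning = M_r/M_o = 228.8/60.08 = 3.808.

3.81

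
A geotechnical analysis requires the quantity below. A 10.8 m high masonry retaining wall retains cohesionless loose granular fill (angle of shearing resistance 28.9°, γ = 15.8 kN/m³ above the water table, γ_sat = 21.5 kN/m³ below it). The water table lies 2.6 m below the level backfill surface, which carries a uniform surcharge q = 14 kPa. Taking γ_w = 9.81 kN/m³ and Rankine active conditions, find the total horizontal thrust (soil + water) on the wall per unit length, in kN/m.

K_a = tan²(45° − φ/2) = 0.3484.
γ' = 21.5 − 9.81 = 11.69 kN/m³. h₂ = H − d_w = 8.2 m.
σ'_h: at surface K_a·q = 4.877; at WT K_a(q+γd_w) = 19.19; at base K_a(q+γd_w+γ'h₂) = 52.58 kPa.
P₁ = ½(4.877+19.19)×2.6 = 31.28; P₂ = ½(19.19+52.58)×8.2 = 294.3; P_w = ½γ_w h₂² = 329.8.
Total = 31.28+294.3+329.8 = 655.3 kN/m.

655 kN/m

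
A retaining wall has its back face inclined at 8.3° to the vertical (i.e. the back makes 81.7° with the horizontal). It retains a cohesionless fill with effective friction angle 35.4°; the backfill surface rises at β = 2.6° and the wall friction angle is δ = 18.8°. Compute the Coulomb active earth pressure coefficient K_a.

K_a = sin²(α+φ) / [sin²α · sin(α−δ) · (1 + √{sin(φ+δ)sin(φ−β) / (sin(α−δ)sin(α+β))})²].
With α = 81.7°, φ = 35.4°, δ = 18.8°, β = 2.6°: K_a = 0.3130.

0.313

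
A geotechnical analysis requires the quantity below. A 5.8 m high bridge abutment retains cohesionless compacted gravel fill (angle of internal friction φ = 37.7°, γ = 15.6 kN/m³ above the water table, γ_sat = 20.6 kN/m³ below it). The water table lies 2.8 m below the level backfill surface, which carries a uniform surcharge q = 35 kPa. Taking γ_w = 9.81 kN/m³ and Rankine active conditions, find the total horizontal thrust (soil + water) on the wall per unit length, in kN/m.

K_a = tan²(45° − φ/2) = 0.2411.
γ' = 20.6 − 9.81 = 10.79 kN/m³. h₂ = H − d_w = 3.0 m.
σ'_h: at surface K_a·q = 8.437; at WT K_a(q+γd_w) = 18.97; at base K_a(q+γd_w+γ'h₂) = 26.77 kPa.
P₁ = ½(8.437+18.97)×2.8 = 38.37; P₂ = ½(18.97+26.77)×3.0 = 68.60; P_w = ½γ_w h₂² = 44.14.
Total = 38.37+68.60+44.14 = 151.1 kN/m.

151 kN/m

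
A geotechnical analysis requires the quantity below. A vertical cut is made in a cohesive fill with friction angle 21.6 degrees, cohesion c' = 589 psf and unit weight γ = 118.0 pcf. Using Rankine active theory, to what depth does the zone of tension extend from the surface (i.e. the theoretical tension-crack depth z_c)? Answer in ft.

K_a = tan²(45° − 21.6°/2) = 0.4619; √K_a = 0.6796.
The active pressure is zero where K_a γ z = 2c√K_a, so z_c = 2c/(γ√K_a) = 2×589/(118.0×0.6796) = 14.69 ft.

14.7 ft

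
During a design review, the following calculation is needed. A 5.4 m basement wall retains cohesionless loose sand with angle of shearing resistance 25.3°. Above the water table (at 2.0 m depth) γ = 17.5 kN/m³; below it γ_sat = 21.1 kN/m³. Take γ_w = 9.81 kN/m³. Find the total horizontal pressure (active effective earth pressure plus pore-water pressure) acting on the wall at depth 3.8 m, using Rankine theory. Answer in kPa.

39.9 kPa

K_a = (1 − sin φ)/(1 + sin φ) = 0.4012.
γ' = 21.1 − 9.81 = 11.29 kN/m³.
Effective vertical stress at 3.8 m: σ'_v = 17.5×2.0 + 11.29×1.80 = 55.32 kPa.
σ'_h = K_a σ'_v = 0.4012 × 55.32 = 22.19 kPa; u = γ_w × 1.80 = 17.66 kPa.
Total σ_h = 22.19 + 17.66 = 39.85 kPa.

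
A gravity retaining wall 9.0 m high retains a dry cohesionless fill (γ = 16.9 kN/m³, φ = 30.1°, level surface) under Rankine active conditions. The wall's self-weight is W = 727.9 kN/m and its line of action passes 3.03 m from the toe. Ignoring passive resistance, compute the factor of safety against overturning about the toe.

3.24

K_a = tan²(45° − 30.1°/2) = 0.3320.
P_a = ½K_aγH² = 0.5×0.3320×16.9×9.0² = 227.2 kN/m, acting at H/3 = 3.000 m above the base.
Overturning moment M_o = P_a × H/3 = 227.2 × 3.000 = 681.7.
Resisting moment M_r = W × 3.03 = 727.9 × 3.03 = 2206.
FS_overturning = M_r/M_o = 2206/681.7 = 3.235.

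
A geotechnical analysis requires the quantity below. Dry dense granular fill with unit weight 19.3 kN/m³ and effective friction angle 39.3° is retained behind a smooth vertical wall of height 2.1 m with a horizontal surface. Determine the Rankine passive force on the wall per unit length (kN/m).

K_p = tan²(45° + φ/2) = 4.455.
P_p = ½ K_p γ H² = 0.5 × 4.455 × 19.3 × 2.1² = 189.6 kN/m.

190 kN/m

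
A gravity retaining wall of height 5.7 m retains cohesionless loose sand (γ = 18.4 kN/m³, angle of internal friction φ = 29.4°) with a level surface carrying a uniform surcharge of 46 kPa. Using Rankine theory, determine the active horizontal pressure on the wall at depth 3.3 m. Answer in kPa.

K_a = (1 − sin φ)/(1 + sin φ) = 0.3415.
σ_v = γz + q = 18.4 × 3.3 + 46 = 106.7 kPa.
σ_h = K_a σ_v = 0.3415 × 106.7 = 36.44 kPa.

36.4 kPa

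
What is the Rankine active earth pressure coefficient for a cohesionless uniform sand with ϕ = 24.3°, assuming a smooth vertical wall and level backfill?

0.417

K_a = (1 − sin φ)/(1 + sin φ) = (1 − sin 24.3°)/(1 + sin 24.3°) = 0.4169.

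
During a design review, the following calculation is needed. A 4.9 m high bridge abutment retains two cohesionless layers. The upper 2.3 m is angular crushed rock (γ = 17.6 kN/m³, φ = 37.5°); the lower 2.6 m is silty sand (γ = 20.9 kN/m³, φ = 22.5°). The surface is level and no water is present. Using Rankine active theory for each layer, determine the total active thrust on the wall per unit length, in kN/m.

K_a1 = tan²(45°−37.5°/2) = 0.2432; K_a2 = tan²(45°−22.5°/2) = 0.4465.
Layer 1: σ at base = K_a1 γ₁ h₁ = 9.844 kPa; P₁ = ½×9.844×2.3 = 11.32.
Layer 2: σ_v at top = γ₁h₁ = 40.48; σ_h top = K_a2×40.48 = 18.07; σ_h base = K_a2×(40.48+20.9×2.6) = 42.33.
P₂ = ½(18.07+42.33)×2.6 = 78.53. Total P_a = 11.32+78.53 = 89.85 kN/m.

89.8 kN/m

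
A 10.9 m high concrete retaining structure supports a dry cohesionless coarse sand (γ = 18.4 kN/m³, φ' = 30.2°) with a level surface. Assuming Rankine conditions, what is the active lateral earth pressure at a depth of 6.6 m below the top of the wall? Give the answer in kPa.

40.2 kPa

K_a = (1 − sin φ)/(1 + sin φ) = 0.3307.
σ_h = K_a γ z = 0.3307 × 18.4 × 6.6 = 40.15 kPa.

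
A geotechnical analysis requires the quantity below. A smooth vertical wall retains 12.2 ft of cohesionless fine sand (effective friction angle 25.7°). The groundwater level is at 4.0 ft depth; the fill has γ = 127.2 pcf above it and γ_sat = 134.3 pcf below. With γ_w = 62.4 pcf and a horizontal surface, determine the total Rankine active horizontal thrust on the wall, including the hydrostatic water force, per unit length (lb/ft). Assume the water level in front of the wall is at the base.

5100 lb/ft

K_a = tan²(45° − φ/2) = 0.3950.
γ' = 134.3 − 62.4 = 71.90 pcf. Depth below WT = 8.2 ft.
σ'_h at WT = K_a γ d_w = 201.0 psf; at base = 201.0 + K_a γ' × 8.2 = 433.9 psf.
P₁ (0–4.0 ft) = ½×201.0×4.0 = 402.0. P₂ (4.0–12.2 ft) = ½(201.0+433.9)×8.2 = 2603.
P_w = ½ γ_w h₂² = 0.5×62.4×8.2² = 2098. Total = 402.0+2603+2098 = 5103 lb/ft.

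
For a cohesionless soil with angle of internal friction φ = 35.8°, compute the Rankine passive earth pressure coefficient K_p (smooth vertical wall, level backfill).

3.82

K_p = (1 + sin φ)/(1 − sin φ) = tan²(45° + 35.8°/2) = 3.819.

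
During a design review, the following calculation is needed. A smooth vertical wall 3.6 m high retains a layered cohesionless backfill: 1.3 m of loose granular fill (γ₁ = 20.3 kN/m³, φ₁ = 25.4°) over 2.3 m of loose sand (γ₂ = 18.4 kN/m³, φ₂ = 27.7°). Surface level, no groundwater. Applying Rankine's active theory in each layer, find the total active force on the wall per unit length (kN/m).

46.8 kN/m

K_a1 = tan²(45°−25.4°/2) = 0.3996; K_a2 = tan²(45°−27.7°/2) = 0.3653.
Layer 1: σ at base = K_a1 γ₁ h₁ = 10.55 kPa; P₁ = ½×10.55×1.3 = 6.855.
Layer 2: σ_v at top = γ₁h₁ = 26.39; σ_h top = K_a2×26.39 = 9.641; σ_h base = K_a2×(26.39+18.4×2.3) = 25.10.
P₂ = ½(9.641+25.10)×2.3 = 39.95. Total P_a = 6.855+39.95 = 46.81 kN/m.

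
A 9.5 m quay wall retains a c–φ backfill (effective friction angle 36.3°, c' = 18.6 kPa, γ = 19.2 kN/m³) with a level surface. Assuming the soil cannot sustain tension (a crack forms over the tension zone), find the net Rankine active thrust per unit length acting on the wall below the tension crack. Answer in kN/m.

K_a = 0.2563; √K_a = 0.5062.
Tension-crack depth z_c = 2c/(γ√K_a) = 2×18.6/(19.2×0.5062) = 3.827 m.
σ_a at base = K_a γ H − 2c√K_a = 0.2563×19.2×9.5 − 2×18.6×0.5062 = 27.91 kPa.
P_a = ½ × 27.91 × (H − z_c) = 0.5×27.91×5.673 = 79.17 kN/m.

79.2 kN/m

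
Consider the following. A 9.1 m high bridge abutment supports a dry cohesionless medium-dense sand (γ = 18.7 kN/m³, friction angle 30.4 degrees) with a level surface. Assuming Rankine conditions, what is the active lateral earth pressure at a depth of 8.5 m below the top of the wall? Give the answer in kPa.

52.1 kPa

K_a = (1 − sin φ)/(1 + sin φ) = 0.3280.
σ_h = K_a γ z = 0.3280 × 18.7 × 8.5 = 52.13 kPa.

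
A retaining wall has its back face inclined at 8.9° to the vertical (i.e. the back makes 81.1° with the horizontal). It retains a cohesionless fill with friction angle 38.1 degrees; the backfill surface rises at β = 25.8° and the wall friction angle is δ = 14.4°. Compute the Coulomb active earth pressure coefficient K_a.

0.411

K_a = sin²(α+φ) / [sin²α · sin(α−δ) · (1 + √{sin(φ+δ)sin(φ−β) / (sin(α−δ)sin(α+β))})²].
With α = 81.1°, φ = 38.1°, δ = 14.4°, β = 25.8°: K_a = 0.4107.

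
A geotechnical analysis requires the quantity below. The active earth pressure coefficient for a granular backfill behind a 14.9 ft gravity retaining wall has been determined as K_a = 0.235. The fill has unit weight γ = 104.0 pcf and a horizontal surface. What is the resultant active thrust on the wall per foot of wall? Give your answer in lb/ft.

P = ½ K_a γ H² = 0.5 × 0.235 × 104.0 × 14.9² = 2713 lb/ft.

2710 lb/ft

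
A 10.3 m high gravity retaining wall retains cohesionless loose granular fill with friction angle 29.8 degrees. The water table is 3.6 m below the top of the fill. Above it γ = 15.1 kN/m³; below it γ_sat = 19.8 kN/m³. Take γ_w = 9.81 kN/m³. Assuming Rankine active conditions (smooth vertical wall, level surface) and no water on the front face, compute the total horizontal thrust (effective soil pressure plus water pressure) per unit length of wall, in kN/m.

K_a = tan²(45° − φ/2) = 0.3360.
γ' = 19.8 − 9.81 = 9.990 kN/m³. Depth below WT = 6.7 m.
σ'_h at WT = K_a γ d_w = 18.27 kPa; at base = 18.27 + K_a γ' × 6.7 = 40.76 kPa.
P₁ (0–3.6 m) = ½×18.27×3.6 = 32.88. P₂ (3.6–10.3 m) = ½(18.27+40.76)×6.7 = 197.7.
P_w = ½ γ_w h₂² = 0.5×9.81×6.7² = 220.2. Total = 32.88+197.7+220.2 = 450.8 kN/m.

451 kN/m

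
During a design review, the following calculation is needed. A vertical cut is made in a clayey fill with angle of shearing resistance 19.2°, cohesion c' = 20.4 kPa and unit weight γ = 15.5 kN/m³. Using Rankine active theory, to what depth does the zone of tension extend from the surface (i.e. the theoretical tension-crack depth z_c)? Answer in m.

3.70 m

K_a = tan²(45° − 19.2°/2) = 0.5050; √K_a = 0.7107.
The active pressure is zero where K_a γ z = 2c√K_a, so z_c = 2c/(γ√K_a) = 2×20.4/(15.5×0.7107) = 3.704 m.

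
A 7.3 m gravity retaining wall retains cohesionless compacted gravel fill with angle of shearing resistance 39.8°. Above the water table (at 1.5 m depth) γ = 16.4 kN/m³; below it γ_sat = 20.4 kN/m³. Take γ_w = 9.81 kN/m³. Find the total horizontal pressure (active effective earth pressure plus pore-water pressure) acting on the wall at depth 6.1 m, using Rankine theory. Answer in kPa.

61.2 kPa

K_a = (1 − sin φ)/(1 + sin φ) = 0.2194.
γ' = 20.4 − 9.81 = 10.59 kN/m³.
Effective vertical stress at 6.1 m: σ'_v = 16.4×1.5 + 10.59×4.60 = 73.31 kPa.
σ'_h = K_a σ'_v = 0.2194 × 73.31 = 16.09 kPa; u = γ_w × 4.60 = 45.13 kPa.
Total σ_h = 16.09 + 45.13 = 61.21 kPa.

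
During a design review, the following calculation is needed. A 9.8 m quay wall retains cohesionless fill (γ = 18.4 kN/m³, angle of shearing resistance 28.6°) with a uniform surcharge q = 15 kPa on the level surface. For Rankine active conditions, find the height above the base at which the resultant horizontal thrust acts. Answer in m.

3.50 m

K_a = 0.3525.
Triangular part P₁ = ½K_aγH² = 311.5 at H/3 = 3.267 m; rectangular part P₂ = K_a q H = 51.82 at H/2 = 4.900 m.
ȳ = (P₁·3.267 + P₂·4.900)/(P₁+P₂) = 3.500 m.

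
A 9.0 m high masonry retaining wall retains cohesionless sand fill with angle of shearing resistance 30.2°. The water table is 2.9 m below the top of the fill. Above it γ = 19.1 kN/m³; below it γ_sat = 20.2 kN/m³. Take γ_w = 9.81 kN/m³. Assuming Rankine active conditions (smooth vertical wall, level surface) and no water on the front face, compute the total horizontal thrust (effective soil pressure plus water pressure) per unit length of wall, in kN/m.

385 kN/m

K_a = tan²(45° − φ/2) = 0.3307.
γ' = 20.2 − 9.81 = 10.39 kN/m³. Depth below WT = 6.1 m.
σ'_h at WT = K_a γ d_w = 18.31 kPa; at base = 18.31 + K_a γ' × 6.1 = 39.27 kPa.
P₁ (0–2.9 m) = ½×18.31×2.9 = 26.56. P₂ (2.9–9.0 m) = ½(18.31+39.27)×6.1 = 175.6.
P_w = ½ γ_w h₂² = 0.5×9.81×6.1² = 182.5. Total = 26.56+175.6+182.5 = 384.7 kN/m.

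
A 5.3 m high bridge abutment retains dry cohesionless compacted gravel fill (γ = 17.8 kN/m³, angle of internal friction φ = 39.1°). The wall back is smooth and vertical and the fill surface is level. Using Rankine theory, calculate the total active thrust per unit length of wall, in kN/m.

56.6 kN/m

K_a = tan²(45° − φ/2) = 0.2265.
P_a = ½ K_a γ H² = 0.5 × 0.2265 × 17.8 × 5.3² = 56.62 kN/m.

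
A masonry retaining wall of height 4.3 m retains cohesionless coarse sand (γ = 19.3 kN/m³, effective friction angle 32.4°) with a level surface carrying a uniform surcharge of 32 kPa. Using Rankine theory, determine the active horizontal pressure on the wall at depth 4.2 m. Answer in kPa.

34.2 kPa

K_a = (1 − sin φ)/(1 + sin φ) = 0.3022.
σ_v = γz + q = 19.3 × 4.2 + 32 = 113.1 kPa.
σ_h = K_a σ_v = 0.3022 × 113.1 = 34.17 kPa.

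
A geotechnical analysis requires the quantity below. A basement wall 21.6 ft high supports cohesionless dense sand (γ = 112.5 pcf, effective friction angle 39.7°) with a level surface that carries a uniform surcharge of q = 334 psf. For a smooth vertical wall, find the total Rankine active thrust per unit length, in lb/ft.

7380 lb/ft

K_a = tan²(45° − φ/2) = 0.2204.
Soil triangle: ½ K_a γ H² = 0.5×0.2204×112.5×21.6² = 5785 lb/ft.
Surcharge rectangle: K_a q H = 0.2204×334×21.6 = 1590 lb/ft.
Total = 5785 + 1590 = 7375 lb/ft.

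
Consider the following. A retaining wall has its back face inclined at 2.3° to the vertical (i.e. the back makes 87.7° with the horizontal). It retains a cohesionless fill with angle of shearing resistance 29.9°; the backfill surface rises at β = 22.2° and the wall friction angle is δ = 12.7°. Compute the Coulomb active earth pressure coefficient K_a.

0.470

K_a = sin²(α+φ) / [sin²α · sin(α−δ) · (1 + √{sin(φ+δ)sin(φ−β) / (sin(α−δ)sin(α+β))})²].
With α = 87.7°, φ = 29.9°, δ = 12.7°, β = 22.2°: K_a = 0.4702.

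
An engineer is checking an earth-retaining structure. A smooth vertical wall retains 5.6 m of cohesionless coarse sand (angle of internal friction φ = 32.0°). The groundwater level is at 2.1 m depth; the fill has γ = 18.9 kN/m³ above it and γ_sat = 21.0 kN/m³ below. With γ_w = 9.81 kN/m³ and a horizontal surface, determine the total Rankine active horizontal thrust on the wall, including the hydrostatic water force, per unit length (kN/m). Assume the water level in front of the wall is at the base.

137 kN/m

K_a = tan²(45° − φ/2) = 0.3073.
γ' = 21.0 − 9.81 = 11.19 kN/m³. Depth below WT = 3.5 m.
σ'_h at WT = K_a γ d_w = 12.20 kPa; at base = 12.20 + K_a γ' × 3.5 = 24.23 kPa.
P₁ (0–2.1 m) = ½×12.20×2.1 = 12.80. P₂ (2.1–5.6 m) = ½(12.20+24.23)×3.5 = 63.74.
P_w = ½ γ_w h₂² = 0.5×9.81×3.5² = 60.09. Total = 12.80+63.74+60.09 = 136.6 kN/m.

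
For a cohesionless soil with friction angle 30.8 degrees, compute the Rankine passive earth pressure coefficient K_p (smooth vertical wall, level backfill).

3.10

K_p = (1 + sin φ)/(1 − sin φ) = tan²(45° + 30.8°/2) = 3.099.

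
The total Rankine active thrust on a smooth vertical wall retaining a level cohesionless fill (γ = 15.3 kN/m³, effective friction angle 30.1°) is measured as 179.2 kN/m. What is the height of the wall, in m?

K_a = 0.3320. P_a = ½ K_a γ H² ⇒ H = √(2P_a/(K_a γ)).
H = √(2×179.2/(0.3320×15.3)) = 8.400 m.

8.40 m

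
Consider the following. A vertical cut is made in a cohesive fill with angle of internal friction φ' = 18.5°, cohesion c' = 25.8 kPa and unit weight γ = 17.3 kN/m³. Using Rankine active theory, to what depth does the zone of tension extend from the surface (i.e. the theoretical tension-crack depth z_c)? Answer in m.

4.14 m

K_a = tan²(45° − 18.5°/2) = 0.5183; √K_a = 0.7199.
The active pressure is zero where K_a γ z = 2c√K_a, so z_c = 2c/(γ√K_a) = 2×25.8/(17.3×0.7199) = 4.143 m.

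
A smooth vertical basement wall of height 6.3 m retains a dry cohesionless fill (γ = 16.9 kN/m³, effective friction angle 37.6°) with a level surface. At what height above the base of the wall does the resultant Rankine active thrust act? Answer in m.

K_a = 0.2421.
The pressure distribution is triangular, so the resultant acts at H/3 above the base = 6.3/3 = 2.100 m.

2.10 m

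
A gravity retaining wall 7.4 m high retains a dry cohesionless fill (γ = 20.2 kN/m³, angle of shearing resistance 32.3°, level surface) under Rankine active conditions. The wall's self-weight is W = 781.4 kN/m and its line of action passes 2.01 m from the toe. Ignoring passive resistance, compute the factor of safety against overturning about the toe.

K_a = tan²(45° − 32.3°/2) = 0.3035.
P_a = ½K_aγH² = 0.5×0.3035×20.2×7.4² = 167.8 kN/m, acting at H/3 = 2.467 m above the base.
Overturning moment M_o = P_a × H/3 = 167.8 × 2.467 = 414.0.
Resisting moment M_r = W × 2.01 = 781.4 × 2.01 = 1571.
FS_overturning = M_r/M_o = 1571/414.0 = 3.794.

3.79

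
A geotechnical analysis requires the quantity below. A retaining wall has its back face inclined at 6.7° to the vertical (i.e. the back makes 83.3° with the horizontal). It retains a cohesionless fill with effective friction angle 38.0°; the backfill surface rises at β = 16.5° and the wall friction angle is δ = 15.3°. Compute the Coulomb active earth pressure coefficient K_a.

K_a = sin²(α+φ) / [sin²α · sin(α−δ) · (1 + √{sin(φ+δ)sin(φ−β) / (sin(α−δ)sin(α+β))})²].
With α = 83.3°, φ = 38.0°, δ = 15.3°, β = 16.5°: K_a = 0.3251.

0.325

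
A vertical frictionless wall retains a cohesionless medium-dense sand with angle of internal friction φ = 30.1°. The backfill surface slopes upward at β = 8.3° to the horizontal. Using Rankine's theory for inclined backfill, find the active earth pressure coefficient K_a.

0.343

K_a = cos β · (cos β − √(cos²β − cos²φ)) / (cos β + √(cos²β − cos²φ)).
cos β = 0.9895, cos φ = 0.8652, √(cos²β − cos²φ) = 0.4803.
K_a = 0.9895 × (0.9895 − 0.4803)/(0.9895 + 0.4803) = 0.3428.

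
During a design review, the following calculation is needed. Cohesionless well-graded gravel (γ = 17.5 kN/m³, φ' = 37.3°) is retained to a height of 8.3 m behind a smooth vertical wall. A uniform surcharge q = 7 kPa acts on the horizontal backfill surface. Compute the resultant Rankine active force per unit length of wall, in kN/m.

K_a = tan²(45° − φ/2) = 0.2453.
Soil triangle: ½ K_a γ H² = 0.5×0.2453×17.5×8.3² = 147.9 kN/m.
Surcharge rectangle: K_a q H = 0.2453×7×8.3 = 14.25 kN/m.
Total = 147.9 + 14.25 = 162.1 kN/m.

162 kN/m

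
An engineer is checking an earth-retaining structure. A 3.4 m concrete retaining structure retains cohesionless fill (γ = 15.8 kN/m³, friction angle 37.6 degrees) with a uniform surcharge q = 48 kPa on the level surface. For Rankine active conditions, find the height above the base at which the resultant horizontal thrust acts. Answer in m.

K_a = 0.2421.
Triangular part P₁ = ½K_aγH² = 22.11 at H/3 = 1.133 m; rectangular part P₂ = K_a q H = 39.51 at H/2 = 1.700 m.
ȳ = (P₁·1.133 + P₂·1.700)/(P₁+P₂) = 1.497 m.

1.50 m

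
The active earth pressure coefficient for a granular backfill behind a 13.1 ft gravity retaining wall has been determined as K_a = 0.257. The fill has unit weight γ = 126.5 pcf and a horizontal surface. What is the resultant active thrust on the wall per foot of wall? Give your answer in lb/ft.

P = ½ K_a γ H² = 0.5 × 0.257 × 126.5 × 13.1² = 2790 lb/ft.

2790 lb/ft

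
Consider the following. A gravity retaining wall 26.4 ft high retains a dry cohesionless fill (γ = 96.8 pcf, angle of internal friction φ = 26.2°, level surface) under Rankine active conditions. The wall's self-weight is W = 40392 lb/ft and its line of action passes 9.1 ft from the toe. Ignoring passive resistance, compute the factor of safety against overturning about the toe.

K_a = tan²(45° − 26.2°/2) = 0.3874.
P_a = ½K_aγH² = 0.5×0.3874×96.8×26.4² = 13070 lb/ft, acting at H/3 = 8.800 ft above the base.
Overturning moment M_o = P_a × H/3 = 13070 × 8.800 = 115000.
Resisting moment M_r = W × 9.1 = 40392 × 9.1 = 367600.
FS_overturning = M_r/M_o = 367600/115000 = 3.196.

3.20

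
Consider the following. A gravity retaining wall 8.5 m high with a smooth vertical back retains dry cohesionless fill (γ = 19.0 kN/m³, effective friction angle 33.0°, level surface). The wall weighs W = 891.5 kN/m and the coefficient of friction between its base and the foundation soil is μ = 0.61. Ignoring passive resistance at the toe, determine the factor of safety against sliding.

K_a = tan²(45° − 33.0°/2) = 0.2948.
P_a = ½K_aγH² = 0.5×0.2948×19.0×8.5² = 202.3 kN/m, acting at H/3 = 2.833 m above the base.
FS_sliding = μW / P_a = 0.61×891.5 / 202.3 = 2.688.

2.69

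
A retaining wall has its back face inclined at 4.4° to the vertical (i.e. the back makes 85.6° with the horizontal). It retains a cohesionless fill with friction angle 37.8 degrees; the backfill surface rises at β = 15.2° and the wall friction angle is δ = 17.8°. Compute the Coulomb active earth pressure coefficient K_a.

0.299

K_a = sin²(α+φ) / [sin²α · sin(α−δ) · (1 + √{sin(φ+δ)sin(φ−β) / (sin(α−δ)sin(α+β))})²].
With α = 85.6°, φ = 37.8°, δ = 17.8°, β = 15.2°: K_a = 0.2994.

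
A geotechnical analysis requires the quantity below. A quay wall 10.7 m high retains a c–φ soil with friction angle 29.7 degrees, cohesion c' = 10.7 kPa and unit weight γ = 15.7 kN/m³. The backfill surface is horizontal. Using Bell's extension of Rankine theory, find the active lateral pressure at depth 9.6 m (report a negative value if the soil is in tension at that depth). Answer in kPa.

38.4 kPa

K_a = (1 − sin φ)/(1 + sin φ) = 0.3374.
σ_a = K_a γ z − 2c√K_a = 0.3374×15.7×9.6 − 2×10.7×0.5808 = 38.42 kPa.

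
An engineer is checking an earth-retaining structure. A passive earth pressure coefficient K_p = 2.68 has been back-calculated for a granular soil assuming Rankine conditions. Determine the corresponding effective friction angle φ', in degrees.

K_p = (1+sin φ)/(1−sin φ) ⇒ sin φ = (K_p − 1)/(K_p + 1) = 0.4565.
φ = arcsin(0.4565) = 27.16°.

27.2°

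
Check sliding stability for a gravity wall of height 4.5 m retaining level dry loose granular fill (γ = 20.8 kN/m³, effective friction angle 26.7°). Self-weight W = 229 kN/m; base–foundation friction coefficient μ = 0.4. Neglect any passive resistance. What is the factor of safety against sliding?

K_a = tan²(45° − 26.7°/2) = 0.3800.
P_a = ½K_aγH² = 0.5×0.3800×20.8×4.5² = 80.02 kN/m, acting at H/3 = 1.500 m above the base.
FS_sliding = μW / P_a = 0.4×229 / 80.02 = 1.145.

1.14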